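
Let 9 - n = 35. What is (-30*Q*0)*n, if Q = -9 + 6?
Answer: 0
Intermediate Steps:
n = -26 (n = 9 - 1*35 = 9 - 35 = -26)
Q = -3
(-30*Q*0)*n = -(-90)*0*(-26) = -30*0*(-26) = 0*(-26) = 0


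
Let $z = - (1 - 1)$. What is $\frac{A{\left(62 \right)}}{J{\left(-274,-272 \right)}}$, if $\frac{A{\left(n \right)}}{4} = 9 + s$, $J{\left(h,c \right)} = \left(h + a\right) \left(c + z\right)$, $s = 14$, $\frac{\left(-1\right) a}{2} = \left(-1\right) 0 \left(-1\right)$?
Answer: $\frac{23}{18632} \approx 0.0012344$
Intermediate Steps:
$a = 0$ ($a = - 2 \left(-1\right) 0 \left(-1\right) = - 2 \cdot 0 \left(-1\right) = \left(-2\right) 0 = 0$)
$z = 0$ ($z = \left(-1\right) 0 = 0$)
$J{\left(h,c \right)} = c h$ ($J{\left(h,c \right)} = \left(h + 0\right) \left(c + 0\right) = h c = c h$)
$A{\left(n \right)} = 92$ ($A{\left(n \right)} = 4 \left(9 + 14\right) = 4 \cdot 23 = 92$)
$\frac{A{\left(62 \right)}}{J{\left(-274,-272 \right)}} = \frac{92}{\left(-272\right) \left(-274\right)} = \frac{92}{74528} = 92 \cdot \frac{1}{74528} = \frac{23}{18632}$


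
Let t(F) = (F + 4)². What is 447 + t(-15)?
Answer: 568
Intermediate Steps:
t(F) = (4 + F)²
447 + t(-15) = 447 + (4 - 15)² = 447 + (-11)² = 447 + 121 = 568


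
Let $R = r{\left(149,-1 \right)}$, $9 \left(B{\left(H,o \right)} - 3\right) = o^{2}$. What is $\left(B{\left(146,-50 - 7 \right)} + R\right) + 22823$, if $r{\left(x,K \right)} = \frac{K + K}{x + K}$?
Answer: $\frac{1715837}{74} \approx 23187.0$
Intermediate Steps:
$r{\left(x,K \right)} = \frac{2 K}{K + x}$
$B{\left(H,o \right)} = 3 + \frac{o^{2}}{9}$
$R = - \frac{1}{74}$ ($R = 2 \left(-1\right) \frac{1}{-1 + 149} = 2 \left(-1\right) \frac{1}{148} = - \frac{1}{74} \approx -0.013514$)
$\left(B{\left(146,-50 - 7 \right)} + R\right) + 22823 = \left(\left(3 + \frac{\left(-50 - 7\right)^{2}}{9}\right) - \frac{1}{74}\right) + 22823 = \left(\left(3 + \frac{\left(-57\right)^{2}}{9}\right) - \frac{1}{74}\right) + 22823 = \left(\left(3 + \frac{1}{9} \cdot 3249\right) - \frac{1}{74}\right) + 22823 = \left(\left(3 + 361\right) - \frac{1}{74}\right) + 22823 = \left(364 - \frac{1}{74}\right) + 22823 = \frac{26935}{74} + 22823 = \frac{1715837}{74}$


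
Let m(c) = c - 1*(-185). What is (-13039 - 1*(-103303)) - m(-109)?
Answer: 90188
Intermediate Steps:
m(c) = 185 + c (m(c) = c + 185 = 185 + c)
(-13039 - 1*(-103303)) - m(-109) = (-13039 - 1*(-103303)) - (185 - 109) = (-13039 + 103303) - 1*76 = 90264 - 76 = 90188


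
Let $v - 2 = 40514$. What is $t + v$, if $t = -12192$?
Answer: $28324$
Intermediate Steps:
$v = 40516$ ($v = 2 + 40514 = 40516$)
$t + v = -12192 + 40516 = 28324$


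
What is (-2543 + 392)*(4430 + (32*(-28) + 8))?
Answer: -7618842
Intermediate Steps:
(-2543 + 392)*(4430 + (32*(-28) + 8)) = -2151*(4430 + (-896 + 8)) = -2151*(4430 - 888) = -2151*3542 = -7618842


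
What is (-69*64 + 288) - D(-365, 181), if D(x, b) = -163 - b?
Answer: -3784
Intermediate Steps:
(-69*64 + 288) - D(-365, 181) = (-69*64 + 288) - (-163 - 1*181) = (-4416 + 288) - (-163 - 181) = -4128 - 1*(-344) = -4128 + 344 = -3784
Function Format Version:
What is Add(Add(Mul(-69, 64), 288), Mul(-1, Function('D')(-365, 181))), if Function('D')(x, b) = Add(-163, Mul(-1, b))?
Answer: -3784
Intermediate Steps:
Add(Add(Mul(-69, 64), 288), Mul(-1, Function('D')(-365, 181))) = Add(Add(Mul(-69, 64), 288), Mul(-1, Add(-163, Mul(-1, 181)))) = Add(Add(-4416, 288), Mul(-1, Add(-163, -181))) = Add(-4128, Mul(-1, -344)) = Add(-4128, 344) = -3784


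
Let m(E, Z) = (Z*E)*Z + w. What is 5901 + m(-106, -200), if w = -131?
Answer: -4234230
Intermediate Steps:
m(E, Z) = -131 + E*Z² (m(E, Z) = (Z*E)*Z - 131 = (E*Z)*Z - 131 = E*Z² - 131 = -131 + E*Z²)
5901 + m(-106, -200) = 5901 + (-131 - 106*(-200)²) = 5901 + (-131 - 106*40000) = 5901 + (-131 - 4240000) = 5901 - 4240131 = -4234230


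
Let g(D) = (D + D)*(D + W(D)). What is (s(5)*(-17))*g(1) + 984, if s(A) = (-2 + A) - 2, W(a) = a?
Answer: 916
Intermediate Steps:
s(A) = -4 + A
g(D) = 4*D² (g(D) = (D + D)*(D + D) = (2*D)*(2*D) = 4*D²)
(s(5)*(-17))*g(1) + 984 = ((-4 + 5)*(-17))*(4*1²) + 984 = (1*(-17))*(4*1) + 984 = -17*4 + 984 = -68 + 984 = 916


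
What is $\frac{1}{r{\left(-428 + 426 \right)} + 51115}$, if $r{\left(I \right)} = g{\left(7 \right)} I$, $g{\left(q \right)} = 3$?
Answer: $\frac{1}{51109} \approx 1.9566 \cdot 10^{-5}$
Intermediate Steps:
$r{\left(I \right)} = 3 I$
$\frac{1}{r{\left(-428 + 426 \right)} + 51115} = \frac{1}{3 \left(-428 + 426\right) + 51115} = \frac{1}{3 \left(-2\right) + 51115} = \frac{1}{-6 + 51115} = \frac{1}{51109}$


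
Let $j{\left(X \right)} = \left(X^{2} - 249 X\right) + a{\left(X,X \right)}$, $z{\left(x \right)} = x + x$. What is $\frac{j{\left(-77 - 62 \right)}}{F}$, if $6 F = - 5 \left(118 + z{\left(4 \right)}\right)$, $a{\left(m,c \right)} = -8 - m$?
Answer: $- \frac{18021}{35} \approx -514.89$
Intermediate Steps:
$z{\left(x \right)} = 2 x$
$j{\left(X \right)} = -8 + X^{2} - 250 X$ ($j{\left(X \right)} = \left(X^{2} - 249 X\right) - \left(8 + X\right) = -8 + X^{2} - 250 X$)
$F = -105$ ($F = \frac{\left(-5\right) \left(118 + 2 \cdot 4\right)}{6} = \frac{\left(-5\right) \left(118 + 8\right)}{6} = \frac{\left(-5\right) 126}{6} = \frac{1}{6} \left(-630\right) = -105$)
$\frac{j{\left(-77 - 62 \right)}}{F} = \frac{-8 + \left(-77 - 62\right)^{2} - 250 \left(-77 - 62\right)}{-105} = \left(-8 + \left(-139\right)^{2} - -34750\right) \left(- \frac{1}{105}\right) = \left(-8 + 19321 + 34750\right) \left(- \frac{1}{105}\right) = 54063 \left(- \frac{1}{105}\right) = - \frac{18021}{35}$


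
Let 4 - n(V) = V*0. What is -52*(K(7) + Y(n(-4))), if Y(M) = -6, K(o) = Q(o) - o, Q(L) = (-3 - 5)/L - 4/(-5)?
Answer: 24284/35 ≈ 693.83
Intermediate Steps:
n(V) = 4 (n(V) = 4 - V*0 = 4 - 1*0 = 4 + 0 = 4)
Q(L) = 4/5 - 8/L (Q(L) = -8/L - 4*(-1/5) = -8/L + 4/5 = 4/5 - 8/L)
K(o) = 4/5 - o - 8/o (K(o) = (4/5 - 8/o) - o = 4/5 - o - 8/o)
-52*(K(7) + Y(n(-4))) = -52*((4/5 - 1*7 - 8/7) - 6) = -52*((4/5 - 7 - 8*1/7) - 6) = -52*((4/5 - 7 - 8/7) - 6) = -52*(-257/35 - 6) = -52*(-467/35) = 24284/35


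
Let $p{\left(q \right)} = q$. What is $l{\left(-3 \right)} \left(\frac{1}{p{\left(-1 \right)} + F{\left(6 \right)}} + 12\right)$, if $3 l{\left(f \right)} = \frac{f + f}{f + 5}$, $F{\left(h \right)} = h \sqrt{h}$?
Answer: $- \frac{2581}{215} - \frac{6 \sqrt{6}}{215} \approx -12.073$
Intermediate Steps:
$F{\left(h \right)} = h^{\frac{3}{2}}$
$l{\left(f \right)} = \frac{2 f}{3 \left(5 + f\right)}$ ($l{\left(f \right)} = \frac{\left(f + f\right) \frac{1}{f + 5}}{3} = \frac{2 f \frac{1}{5 + f}}{3} = \frac{2 f}{3 \left(5 + f\right)}$)
$l{\left(-3 \right)} \left(\frac{1}{p{\left(-1 \right)} + F{\left(6 \right)}} + 12\right) = \frac{2}{3} \left(-3\right) \frac{1}{5 - 3} \left(\frac{1}{-1 + 6^{\frac{3}{2}}} + 12\right) = \frac{2}{3} \left(-3\right) \frac{1}{2} \left(\frac{1}{-1 + 6 \sqrt{6}} + 12\right) = \frac{2}{3} \left(-3\right) \frac{1}{2} \left(12 + \frac{1}{-1 + 6 \sqrt{6}}\right) = - (12 + \frac{1}{-1 + 6 \sqrt{6}}) = -12 - \frac{1}{-1 + 6 \sqrt{6}}$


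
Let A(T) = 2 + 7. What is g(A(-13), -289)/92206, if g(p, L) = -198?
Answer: -99/46103 ≈ -0.0021474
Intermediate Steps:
A(T) = 9
g(A(-13), -289)/92206 = -198/92206 = -198*1/92206 = -99/46103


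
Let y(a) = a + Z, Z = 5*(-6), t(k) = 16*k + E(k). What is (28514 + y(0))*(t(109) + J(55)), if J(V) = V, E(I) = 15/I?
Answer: 5585883304/109 ≈ 5.1247e+7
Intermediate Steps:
t(k) = 15/k + 16*k (t(k) = 16*k + 15/k = 15/k + 16*k)
Z = -30
y(a) = -30 + a (y(a) = a - 30 = -30 + a)
(28514 + y(0))*(t(109) + J(55)) = (28514 + (-30 + 0))*((15/109 + 16*109) + 55) = (28514 - 30)*((15*(1/109) + 1744) + 55) = 28484*((15/109 + 1744) + 55) = 28484*(190111/109 + 55) = 28484*(196106/109) = 5585883304/109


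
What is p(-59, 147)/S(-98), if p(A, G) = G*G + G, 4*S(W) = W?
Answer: -888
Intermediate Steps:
S(W) = W/4
p(A, G) = G + G**2 (p(A, G) = G**2 + G = G + G**2)
p(-59, 147)/S(-98) = (147*(1 + 147))/(((1/4)*(-98))) = (147*148)/(-49/2) = 21756*(-2/49) = -888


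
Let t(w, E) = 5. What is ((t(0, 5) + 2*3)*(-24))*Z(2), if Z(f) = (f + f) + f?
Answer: -1584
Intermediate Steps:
Z(f) = 3*f (Z(f) = 2*f + f = 3*f)
((t(0, 5) + 2*3)*(-24))*Z(2) = ((5 + 2*3)*(-24))*(3*2) = ((5 + 6)*(-24))*6 = (11*(-24))*6 = -264*6 = -1584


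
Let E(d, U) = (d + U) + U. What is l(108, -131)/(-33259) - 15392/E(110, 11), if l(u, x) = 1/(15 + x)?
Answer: -14845753279/127315452 ≈ -116.61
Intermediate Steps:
E(d, U) = d + 2*U (E(d, U) = (U + d) + U = d + 2*U)
l(108, -131)/(-33259) - 15392/E(110, 11) = 1/((15 - 131)*(-33259)) - 15392/(110 + 2*11) = -1/33259/(-116) - 15392/(110 + 22) = -1/116*(-1/33259) - 15392/132 = 1/3858044 - 15392*1/132 = 1/3858044 - 3848/33 = -14845753279/127315452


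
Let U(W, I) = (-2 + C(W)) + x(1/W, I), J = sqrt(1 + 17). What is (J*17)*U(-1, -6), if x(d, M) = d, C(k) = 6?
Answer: 153*sqrt(2) ≈ 216.37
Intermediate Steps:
J = 3*sqrt(2) (J = sqrt(18) = 3*sqrt(2) ≈ 4.2426)
U(W, I) = 4 + 1/W (U(W, I) = (-2 + 6) + 1/W = 4 + 1/W)
(J*17)*U(-1, -6) = ((3*sqrt(2))*17)*(4 + 1/(-1)) = (51*sqrt(2))*(4 - 1) = (51*sqrt(2))*3 = 153*sqrt(2)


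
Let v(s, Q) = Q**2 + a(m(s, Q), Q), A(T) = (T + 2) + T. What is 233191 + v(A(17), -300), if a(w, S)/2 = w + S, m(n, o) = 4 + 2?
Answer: 322603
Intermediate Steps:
A(T) = 2 + 2*T (A(T) = (2 + T) + T = 2 + 2*T)
m(n, o) = 6
a(w, S) = 2*S + 2*w (a(w, S) = 2*(w + S) = 2*(S + w) = 2*S + 2*w)
v(s, Q) = 12 + Q**2 + 2*Q (v(s, Q) = Q**2 + (2*Q + 2*6) = Q**2 + (2*Q + 12) = Q**2 + (12 + 2*Q) = 12 + Q**2 + 2*Q)
233191 + v(A(17), -300) = 233191 + (12 + (-300)**2 + 2*(-300)) = 233191 + (12 + 90000 - 600) = 233191 + 89412 = 322603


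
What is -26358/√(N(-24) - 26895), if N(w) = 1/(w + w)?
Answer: 105432*I*√3872883/1290961 ≈ 160.72*I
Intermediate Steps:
N(w) = 1/(2*w)
-26358/√(N(-24) - 26895) = -26358/√((½)/(-24) - 26895) = -26358/√((½)*(-1/24) - 26895) = -26358/√(-1/48 - 26895) = -26358*(-4*I*√3872883/1290961) = -(-105432)*I*√3872883/1290961 = 105432*I*√3872883/1290961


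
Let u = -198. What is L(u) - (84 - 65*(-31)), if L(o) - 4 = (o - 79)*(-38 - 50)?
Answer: 22281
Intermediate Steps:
L(o) = 6956 - 88*o (L(o) = 4 + (o - 79)*(-38 - 50) = 4 + (-79 + o)*(-88) = 4 + (6952 - 88*o) = 6956 - 88*o)
L(u) - (84 - 65*(-31)) = (6956 - 88*(-198)) - (84 - 65*(-31)) = (6956 + 17424) - (84 + 2015) = 24380 - 1*2099 = 24380 - 2099 = 22281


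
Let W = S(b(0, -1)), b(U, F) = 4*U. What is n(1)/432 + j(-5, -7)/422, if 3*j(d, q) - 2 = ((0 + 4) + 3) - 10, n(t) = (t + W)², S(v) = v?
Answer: 139/91152 ≈ 0.0015249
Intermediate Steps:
W = 0 (W = 4*0 = 0)
n(t) = t² (n(t) = (t + 0)² = t²)
j(d, q) = -⅓ (j(d, q) = ⅔ + (((0 + 4) + 3) - 10)/3 = ⅔ + ((4 + 3) - 10)/3 = ⅔ + (7 - 10)/3 = ⅔ + (⅓)*(-3) = ⅔ - 1 = -⅓)
n(1)/432 + j(-5, -7)/422 = 1²/432 - ⅓/422 = 1*(1/432) - ⅓*1/422 = 1/432 - 1/1266 = 139/91152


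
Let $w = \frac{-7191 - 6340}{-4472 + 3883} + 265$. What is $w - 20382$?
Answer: $- \frac{11835382}{589} \approx -20094.0$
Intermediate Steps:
$w = \frac{169616}{589}$ ($w = - \frac{13531}{-589} + 265 = \left(-13531\right) \left(- \frac{1}{589}\right) + 265 = \frac{13531}{589} + 265 = \frac{169616}{589} \approx 287.97$)
$w - 20382 = \frac{169616}{589} - 20382 = - \frac{11835382}{589}$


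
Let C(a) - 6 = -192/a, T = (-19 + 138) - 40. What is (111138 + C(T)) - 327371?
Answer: -17082125/79 ≈ -2.1623e+5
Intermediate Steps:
T = 79 (T = 119 - 40 = 79)
C(a) = 6 - 192/a
(111138 + C(T)) - 327371 = (111138 + (6 - 192/79)) - 327371 = (111138 + 282/79) - 327371 = 8780184/79 - 327371 = -17082125/79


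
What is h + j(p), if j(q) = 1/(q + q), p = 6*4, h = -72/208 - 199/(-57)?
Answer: 37535/11856 ≈ 3.1659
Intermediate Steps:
h = 4661/1482 (h = -72*1/208 - 199*(-1/57) = -9/26 + 199/57 = 4661/1482 ≈ 3.1451)
p = 24
j(q) = 1/(2*q)
h + j(p) = 4661/1482 + (½)/24 = 4661/1482 + (½)*(1/24) = 4661/1482 + 1/48 = 37535/11856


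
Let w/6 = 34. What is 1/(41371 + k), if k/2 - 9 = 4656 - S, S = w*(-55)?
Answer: 1/73141 ≈ 1.3672e-5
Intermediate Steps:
w = 204 (w = 6*34 = 204)
S = -11220 (S = 204*(-55) = -11220)
k = 31770 (k = 18 + 2*(4656 - 1*(-11220)) = 18 + 2*(4656 + 11220) = 18 + 2*15876 = 18 + 31752 = 31770)
1/(41371 + k) = 1/(41371 + 31770) = 1/73141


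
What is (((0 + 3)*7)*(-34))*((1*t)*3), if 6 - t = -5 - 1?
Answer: -25704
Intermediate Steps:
t = 12 (t = 6 - (-5 - 1) = 6 - 1*(-6) = 6 + 6 = 12)
(((0 + 3)*7)*(-34))*((1*t)*3) = (((0 + 3)*7)*(-34))*((1*12)*3) = ((3*7)*(-34))*(12*3) = (21*(-34))*36 = -714*36 = -25704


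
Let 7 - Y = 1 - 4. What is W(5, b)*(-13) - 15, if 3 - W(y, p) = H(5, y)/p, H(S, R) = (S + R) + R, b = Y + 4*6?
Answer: -1641/34 ≈ -48.265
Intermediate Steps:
Y = 10 (Y = 7 - (1 - 4) = 7 - 1*(-3) = 7 + 3 = 10)
b = 34 (b = 10 + 4*6 = 10 + 24 = 34)
H(S, R) = S + 2*R (H(S, R) = (R + S) + R = S + 2*R)
W(y, p) = 3 - (5 + 2*y)/p
W(5, b)*(-13) - 15 = ((-5 - 2*5 + 3*34)/34)*(-13) - 15 = ((-5 - 10 + 102)/34)*(-13) - 15 = ((1/34)*87)*(-13) - 15 = (87/34)*(-13) - 15 = -1131/34 - 15 = -1641/34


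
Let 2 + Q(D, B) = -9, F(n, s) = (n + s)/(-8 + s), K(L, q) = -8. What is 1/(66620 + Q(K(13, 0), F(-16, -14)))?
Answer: 1/66609 ≈ 1.5013e-5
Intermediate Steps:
F(n, s) = (n + s)/(-8 + s)
Q(D, B) = -11 (Q(D, B) = -2 - 9 = -11)
1/(66620 + Q(K(13, 0), F(-16, -14))) = 1/(66620 - 11) = 1/66609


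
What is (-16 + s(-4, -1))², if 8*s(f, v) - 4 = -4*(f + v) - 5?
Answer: 11881/64 ≈ 185.64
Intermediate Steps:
s(f, v) = -⅛ - f/2 - v/2 (s(f, v) = ½ + (-4*(f + v) - 5)/8 = ½ + ((-4*f - 4*v) - 5)/8 = ½ + (-5 - 4*f - 4*v)/8 = ½ + (-5/8 - f/2 - v/2) = -⅛ - f/2 - v/2)
(-16 + s(-4, -1))² = (-16 + (-⅛ - ½*(-4) - ½*(-1)))² = (-16 + (-⅛ + 2 + ½))² = (-16 + 19/8)² = (-109/8)² = 11881/64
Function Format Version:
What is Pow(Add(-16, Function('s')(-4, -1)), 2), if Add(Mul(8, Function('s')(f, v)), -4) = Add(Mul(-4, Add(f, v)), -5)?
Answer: Rational(11881, 64) ≈ 185.64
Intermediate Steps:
Function('s')(f, v) = Add(Rational(-1, 8), Mul(Rational(-1, 2), f), Mul(Rational(-1, 2), v)) (Function('s')(f, v) = Add(Rational(1, 2), Mul(Rational(1, 8), Add(Mul(-4, Add(f, v)), -5))) = Add(Rational(1, 2), Mul(Rational(1, 8), Add(Add(Mul(-4, f), Mul(-4, v)), -5))) = Add(Rational(1, 2), Mul(Rational(1, 8), Add(-5, Mul(-4, f), Mul(-4, v)))) = Add(Rational(1, 2), Add(Rational(-5, 8), Mul(Rational(-1, 2), f), Mul(Rational(-1, 2), v))) = Add(Rational(-1, 8), Mul(Rational(-1, 2), f), Mul(Rational(-1, 2), v)))
Pow(Add(-16, Function('s')(-4, -1)), 2) = Pow(Add(-16, Add(Rational(-1, 8), Mul(Rational(-1, 2), -4), Mul(Rational(-1, 2), -1))), 2) = Pow(Add(-16, Add(Rational(-1, 8), 2, Rational(1, 2))), 2) = Pow(Add(-16, Rational(19, 8)), 2) = Pow(Rational(-109, 8), 2) = Rational(11881, 64)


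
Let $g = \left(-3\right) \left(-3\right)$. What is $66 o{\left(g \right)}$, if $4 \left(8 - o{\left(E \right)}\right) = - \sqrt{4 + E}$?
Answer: $528 + \frac{33 \sqrt{13}}{2} \approx 587.49$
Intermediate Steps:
$g = 9$
$o{\left(E \right)} = 8 + \frac{\sqrt{4 + E}}{4}$ ($o{\left(E \right)} = 8 - \frac{\left(-1\right) \sqrt{4 + E}}{4} = 8 + \frac{\sqrt{4 + E}}{4}$)
$66 o{\left(g \right)} = 66 \left(8 + \frac{\sqrt{4 + 9}}{4}\right) = 66 \left(8 + \frac{\sqrt{13}}{4}\right) = 528 + \frac{33 \sqrt{13}}{2}$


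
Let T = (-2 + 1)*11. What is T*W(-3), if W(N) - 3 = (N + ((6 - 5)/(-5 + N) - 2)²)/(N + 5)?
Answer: -5291/128 ≈ -41.336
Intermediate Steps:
T = -11 (T = -1*11 = -11)
W(N) = 3 + (N + (-2 + 1/(-5 + N))²)/(5 + N) (W(N) = 3 + (N + ((6 - 5)/(-5 + N) - 2)²)/(N + 5) = 3 + (N + (1/(-5 + N) - 2)²)/(5 + N) = 3 + (N + (-2 + 1/(-5 + N))²)/(5 + N))
T*W(-3) = -11*(496 - 94*(-3) - 21*(-3)² + 4*(-3)³)/(125 + (-3)³ - 25*(-3) - 5*(-3)²) = -11*(496 + 282 - 21*9 + 4*(-27))/(125 - 27 + 75 - 5*9) = -11*(496 + 282 - 189 - 108)/(125 - 27 + 75 - 45) = -11*481/128 = -5291/128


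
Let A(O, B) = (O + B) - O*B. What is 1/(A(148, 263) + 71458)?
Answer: 1/32945 ≈ 3.0354e-5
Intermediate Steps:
A(O, B) = B + O - B*O (A(O, B) = (B + O) - B*O = B + O - B*O)
1/(A(148, 263) + 71458) = 1/((263 + 148 - 1*263*148) + 71458) = 1/((263 + 148 - 38924) + 71458) = 1/(-38513 + 71458) = 1/32945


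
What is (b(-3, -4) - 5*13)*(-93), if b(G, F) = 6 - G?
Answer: 5208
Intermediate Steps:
(b(-3, -4) - 5*13)*(-93) = ((6 - 1*(-3)) - 5*13)*(-93) = ((6 + 3) - 65)*(-93) = (9 - 65)*(-93) = -56*(-93) = 5208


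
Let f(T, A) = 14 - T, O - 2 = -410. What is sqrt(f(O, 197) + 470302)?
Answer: 2*sqrt(117681) ≈ 686.09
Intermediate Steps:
O = -408 (O = 2 - 410 = -408)
sqrt(f(O, 197) + 470302) = sqrt((14 - 1*(-408)) + 470302) = sqrt((14 + 408) + 470302) = sqrt(422 + 470302) = sqrt(470724) = 2*sqrt(117681)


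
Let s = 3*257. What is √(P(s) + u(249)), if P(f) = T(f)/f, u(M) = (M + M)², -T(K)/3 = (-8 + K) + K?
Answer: √16380021958/257 ≈ 497.99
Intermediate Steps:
T(K) = 24 - 6*K (T(K) = -3*((-8 + K) + K) = -3*(-8 + 2*K) = 24 - 6*K)
s = 771
u(M) = 4*M² (u(M) = (2*M)² = 4*M²)
P(f) = (24 - 6*f)/f
√(P(s) + u(249)) = √((-6 + 24/771) + 4*249²) = √((-6 + 24*(1/771)) + 4*62001) = √((-6 + 8/257) + 248004) = √(-1534/257 + 248004) = √(63735494/257) = √16380021958/257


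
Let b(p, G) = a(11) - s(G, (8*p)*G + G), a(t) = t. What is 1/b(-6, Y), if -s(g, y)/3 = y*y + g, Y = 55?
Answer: 1/20046851 ≈ 4.9883e-8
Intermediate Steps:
s(g, y) = -3*g - 3*y² (s(g, y) = -3*(y*y + g) = -3*(y² + g) = -3*(g + y²) = -3*g - 3*y²)
b(p, G) = 11 + 3*G + 3*(G + 8*G*p)² (b(p, G) = 11 - (-3*G - 3*((8*p)*G + G)²) = 11 - (-3*G - 3*(8*G*p + G)²) = 11 - (-3*G - 3*(G + 8*G*p)²) = 11 + (3*G + 3*(G + 8*G*p)²) = 11 + 3*G + 3*(G + 8*G*p)²)
1/b(-6, Y) = 1/(11 + 3*55 + 3*55²*(1 + 8*(-6))²) = 1/(11 + 165 + 3*3025*(1 - 48)²) = 1/(11 + 165 + 3*3025*(-47)²) = 1/(11 + 165 + 3*3025*2209) = 1/(11 + 165 + 20046675) = 1/20046851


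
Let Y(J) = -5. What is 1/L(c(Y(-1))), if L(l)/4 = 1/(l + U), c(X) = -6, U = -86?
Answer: -23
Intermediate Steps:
L(l) = 4/(-86 + l) (L(l) = 4/(l - 86) = 4/(-86 + l))
1/L(c(Y(-1))) = 1/(4/(-86 - 6)) = 1/(4/(-92)) = 1/(4*(-1/92)) = 1/(-1/23) = -23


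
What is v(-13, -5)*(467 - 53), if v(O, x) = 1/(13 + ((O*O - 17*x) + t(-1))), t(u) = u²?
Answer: 207/134 ≈ 1.5448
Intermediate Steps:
v(O, x) = 1/(14 + O² - 17*x) (v(O, x) = 1/(13 + ((O*O - 17*x) + (-1)²)) = 1/(13 + ((O² - 17*x) + 1)) = 1/(13 + (1 + O² - 17*x)) = 1/(14 + O² - 17*x))
v(-13, -5)*(467 - 53) = (467 - 53)/(14 + (-13)² - 17*(-5)) = 414/(14 + 169 + 85) = 414/268 = (1/268)*414 = 207/134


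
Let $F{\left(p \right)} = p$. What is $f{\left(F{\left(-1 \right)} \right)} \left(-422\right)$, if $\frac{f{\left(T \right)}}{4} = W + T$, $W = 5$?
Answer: $-6752$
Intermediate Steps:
$f{\left(T \right)} = 20 + 4 T$ ($f{\left(T \right)} = 4 \left(5 + T\right) = 20 + 4 T$)
$f{\left(F{\left(-1 \right)} \right)} \left(-422\right) = \left(20 + 4 \left(-1\right)\right) \left(-422\right) = \left(20 - 4\right) \left(-422\right) = 16 \left(-422\right) = -6752$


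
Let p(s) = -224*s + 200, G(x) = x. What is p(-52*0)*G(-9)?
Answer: -1800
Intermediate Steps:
p(s) = 200 - 224*s
p(-52*0)*G(-9) = (200 - (-11648)*0)*(-9) = (200 - 224*0)*(-9) = (200 + 0)*(-9) = 200*(-9) = -1800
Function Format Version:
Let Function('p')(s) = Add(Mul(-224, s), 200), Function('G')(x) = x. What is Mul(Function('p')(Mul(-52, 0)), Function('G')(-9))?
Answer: -1800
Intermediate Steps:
Function('p')(s) = Add(200, Mul(-224, s))
Mul(Function('p')(Mul(-52, 0)), Function('G')(-9)) = Mul(Add(200, Mul(-224, Mul(-52, 0))), -9) = Mul(Add(200, Mul(-224, 0)), -9) = Mul(Add(200, 0), -9) = Mul(200, -9) = -1800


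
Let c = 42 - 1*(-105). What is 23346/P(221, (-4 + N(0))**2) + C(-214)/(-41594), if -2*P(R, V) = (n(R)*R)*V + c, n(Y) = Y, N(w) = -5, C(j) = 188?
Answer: -111911893/6856542133 ≈ -0.016322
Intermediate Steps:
c = 147 (c = 42 + 105 = 147)
P(R, V) = -147/2 - V*R**2/2 (P(R, V) = -((R*R)*V + 147)/2 = -(R**2*V + 147)/2 = -(V*R**2 + 147)/2 = -(147 + V*R**2)/2 = -147/2 - V*R**2/2)
23346/P(221, (-4 + N(0))**2) + C(-214)/(-41594) = 23346/(-147/2 - 1/2*(-4 - 5)**2*221**2) + 188/(-41594) = 23346/(-147/2 - 1/2*(-9)**2*48841) + 188*(-1/41594) = 23346/(-147/2 - 1/2*81*48841) - 94/20797 = 23346/(-147/2 - 3956121/2) - 94/20797 = 23346/(-1978134) - 94/20797 = 23346*(-1/1978134) - 94/20797 = -3891/329689 - 94/20797 = -111911893/6856542133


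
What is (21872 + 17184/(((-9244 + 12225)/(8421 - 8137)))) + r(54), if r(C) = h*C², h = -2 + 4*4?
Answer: 191777032/2981 ≈ 64333.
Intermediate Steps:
h = 14 (h = -2 + 16 = 14)
r(C) = 14*C²
(21872 + 17184/(((-9244 + 12225)/(8421 - 8137)))) + r(54) = (21872 + 17184/(((-9244 + 12225)/(8421 - 8137)))) + 14*54² = (21872 + 17184/((2981/284))) + 14*2916 = (21872 + 17184/((2981*(1/284)))) + 40824 = (21872 + 17184/(2981/284)) + 40824 = (21872 + 17184*(284/2981)) + 40824 = (21872 + 4880256/2981) + 40824 = 70080688/2981 + 40824 = 191777032/2981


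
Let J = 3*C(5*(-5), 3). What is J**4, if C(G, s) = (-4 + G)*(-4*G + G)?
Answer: 1812683844140625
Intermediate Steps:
C(G, s) = -3*G*(-4 + G) (C(G, s) = (-4 + G)*(-3*G) = -3*G*(-4 + G))
J = -6525 (J = 3*(3*(5*(-5))*(4 - 5*(-5))) = 3*(3*(-25)*(4 - 1*(-25))) = 3*(3*(-25)*(4 + 25)) = 3*(3*(-25)*29) = 3*(-2175) = -6525)
J**4 = (-6525)**4 = 1812683844140625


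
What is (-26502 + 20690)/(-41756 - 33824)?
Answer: 1453/18895 ≈ 0.076899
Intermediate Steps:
(-26502 + 20690)/(-41756 - 33824) = -5812/(-75580) = -5812*(-1/75580) = 1453/18895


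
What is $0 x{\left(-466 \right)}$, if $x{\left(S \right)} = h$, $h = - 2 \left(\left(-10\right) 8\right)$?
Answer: $0$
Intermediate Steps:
$h = 160$ ($h = \left(-2\right) \left(-80\right) = 160$)
$x{\left(S \right)} = 160$
$0 x{\left(-466 \right)} = 0 \cdot 160 = 0$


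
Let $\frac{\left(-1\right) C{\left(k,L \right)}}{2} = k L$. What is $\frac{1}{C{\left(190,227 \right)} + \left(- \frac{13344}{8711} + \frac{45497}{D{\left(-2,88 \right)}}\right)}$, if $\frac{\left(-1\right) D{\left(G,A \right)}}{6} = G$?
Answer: $- \frac{104532}{8620766081} \approx -1.2126 \cdot 10^{-5}$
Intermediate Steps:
$D{\left(G,A \right)} = - 6 G$
$C{\left(k,L \right)} = - 2 L k$ ($C{\left(k,L \right)} = - 2 k L = - 2 L k$)
$\frac{1}{C{\left(190,227 \right)} + \left(- \frac{13344}{8711} + \frac{45497}{D{\left(-2,88 \right)}}\right)} = \frac{1}{\left(-2\right) 227 \cdot 190 + \left(- \frac{13344}{8711} + \frac{45497}{\left(-6\right) \left(-2\right)}\right)} = \frac{1}{-86260 + \left(\left(-13344\right) \frac{1}{8711} + \frac{45497}{12}\right)} = \frac{1}{-86260 + \left(- \frac{13344}{8711} + 45497 \cdot \frac{1}{12}\right)} = \frac{1}{-86260 + \left(- \frac{13344}{8711} + \frac{45497}{12}\right)} = \frac{1}{-86260 + \frac{396164239}{104532}} = \frac{1}{- \frac{8620766081}{104532}} = - \frac{104532}{8620766081}$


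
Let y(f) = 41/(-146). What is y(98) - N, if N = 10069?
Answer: -1470115/146 ≈ -10069.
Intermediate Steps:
y(f) = -41/146 (y(f) = 41*(-1/146) = -41/146)
y(98) - N = -41/146 - 1*10069 = -41/146 - 10069 = -1470115/146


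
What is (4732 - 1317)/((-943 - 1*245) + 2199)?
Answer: 3415/1011 ≈ 3.3778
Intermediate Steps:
(4732 - 1317)/((-943 - 1*245) + 2199) = 3415/((-943 - 245) + 2199) = 3415/(-1188 + 2199) = 3415/1011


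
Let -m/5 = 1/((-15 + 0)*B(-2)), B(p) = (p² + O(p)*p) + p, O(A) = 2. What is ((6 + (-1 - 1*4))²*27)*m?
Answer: -9/2 ≈ -4.5000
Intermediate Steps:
B(p) = p² + 3*p (B(p) = (p² + 2*p) + p = p² + 3*p)
m = -⅙ (m = -5/((-15 + 0)*((-2*(3 - 2)))) = -5/((-15)*((-2*1))) = -(-1)/(3*(-2)) = -(-1)*(-1)/(3*2) = -5*1/30 = -⅙ ≈ -0.16667)
((6 + (-1 - 1*4))²*27)*m = ((6 + (-1 - 1*4))²*27)*(-⅙) = ((6 + (-1 - 4))²*27)*(-⅙) = ((6 - 5)²*27)*(-⅙) = (1²*27)*(-⅙) = (1*27)*(-⅙) = 27*(-⅙) = -9/2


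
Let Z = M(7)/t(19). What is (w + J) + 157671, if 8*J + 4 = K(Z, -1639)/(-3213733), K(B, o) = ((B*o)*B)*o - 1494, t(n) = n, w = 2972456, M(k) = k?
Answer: 29051520577933961/9281260904 ≈ 3.1301e+6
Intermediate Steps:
Z = 7/19 ≈ 0.36842
K(B, o) = -1494 + B²*o² (K(B, o) = (o*B²)*o - 1494 = B²*o² - 1494 = -1494 + B²*o²)
J = -4771720847/9281260904 (J = -½ + ((-1494 + (7/19)²*(-1639)²)/(-3213733))/8 = -½ + ((-1494 + (49/361)*2686321)*(-1/3213733))/8 = -½ + ((-1494 + 131629729/361)*(-1/3213733))/8 = -½ + ((131090395/361)*(-1/3213733))/8 = -½ + (⅛)*(-131090395/1160157613) = -½ - 131090395/9281260904 = -4771720847/9281260904 ≈ -0.51412)
(w + J) + 157671 = (2972456 - 4771720847/9281260904) + 157671 = 27588134889939377/9281260904 + 157671 = 29051520577933961/9281260904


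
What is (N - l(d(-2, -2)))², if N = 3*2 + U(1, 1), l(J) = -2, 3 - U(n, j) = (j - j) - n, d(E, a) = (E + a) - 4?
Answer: 144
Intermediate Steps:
d(E, a) = -4 + E + a
U(n, j) = 3 + n (U(n, j) = 3 - ((j - j) - n) = 3 - (0 - n) = 3 - (-1)*n = 3 + n)
N = 10 (N = 3*2 + (3 + 1) = 6 + 4 = 10)
(N - l(d(-2, -2)))² = (10 - 1*(-2))² = (10 + 2)² = 12² = 144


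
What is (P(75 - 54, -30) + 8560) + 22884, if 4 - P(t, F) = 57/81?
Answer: 849077/27 ≈ 31447.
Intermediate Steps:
P(t, F) = 89/27 (P(t, F) = 4 - 57/81 = 4 - 1*19/27 = 4 - 19/27 = 89/27)
(P(75 - 54, -30) + 8560) + 22884 = (89/27 + 8560) + 22884 = 231209/27 + 22884 = 849077/27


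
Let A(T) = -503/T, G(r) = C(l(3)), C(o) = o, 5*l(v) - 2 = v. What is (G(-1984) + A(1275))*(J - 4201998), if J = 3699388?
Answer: -77602984/255 ≈ -3.0433e+5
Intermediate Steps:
l(v) = ⅖ + v/5
G(r) = 1 (G(r) = ⅖ + (⅕)*3 = ⅖ + ⅗ = 1)
(G(-1984) + A(1275))*(J - 4201998) = (1 - 503/1275)*(3699388 - 4201998) = (1 - 503*1/1275)*(-502610) = (1 - 503/1275)*(-502610) = (772/1275)*(-502610) = -77602984/255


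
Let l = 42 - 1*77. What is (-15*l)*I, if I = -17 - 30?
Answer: -24675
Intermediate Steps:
l = -35 (l = 42 - 77 = -35)
I = -47
(-15*l)*I = -15*(-35)*(-47) = 525*(-47) = -24675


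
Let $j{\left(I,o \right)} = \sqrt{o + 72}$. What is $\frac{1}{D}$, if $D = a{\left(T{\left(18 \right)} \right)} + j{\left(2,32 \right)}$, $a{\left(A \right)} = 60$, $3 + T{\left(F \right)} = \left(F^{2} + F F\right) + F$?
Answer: $\frac{15}{874} - \frac{\sqrt{26}}{1748} \approx 0.014245$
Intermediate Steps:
$T{\left(F \right)} = -3 + F + 2 F^{2}$ ($T{\left(F \right)} = -3 + \left(\left(F^{2} + F F\right) + F\right) = -3 + \left(\left(F^{2} + F^{2}\right) + F\right) = -3 + \left(2 F^{2} + F\right) = -3 + \left(F + 2 F^{2}\right) = -3 + F + 2 F^{2}$)
$j{\left(I,o \right)} = \sqrt{72 + o}$
$D = 60 + 2 \sqrt{26}$ ($D = 60 + \sqrt{72 + 32} = 60 + \sqrt{104} = 60 + 2 \sqrt{26} \approx 70.198$)
$\frac{1}{D} = \frac{1}{60 + 2 \sqrt{26}}$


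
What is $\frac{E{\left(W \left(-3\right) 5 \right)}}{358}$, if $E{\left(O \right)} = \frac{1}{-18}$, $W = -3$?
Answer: $- \frac{1}{6444} \approx -0.00015518$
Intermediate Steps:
$E{\left(O \right)} = - \frac{1}{18}$
$\frac{E{\left(W \left(-3\right) 5 \right)}}{358} = - \frac{1}{18 \cdot 358} = \left(- \frac{1}{18}\right) \frac{1}{358} = - \frac{1}{6444}$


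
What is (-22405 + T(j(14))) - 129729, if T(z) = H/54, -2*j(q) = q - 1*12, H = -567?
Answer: -304289/2 ≈ -1.5214e+5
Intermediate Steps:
j(q) = 6 - q/2 (j(q) = -(q - 1*12)/2 = -(q - 12)/2 = -(-12 + q)/2 = 6 - q/2)
T(z) = -21/2 (T(z) = -567/54 = -567*1/54 = -21/2)
(-22405 + T(j(14))) - 129729 = (-22405 - 21/2) - 129729 = -44831/2 - 129729 = -304289/2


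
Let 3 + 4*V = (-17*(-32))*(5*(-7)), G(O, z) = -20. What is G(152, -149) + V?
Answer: -19123/4 ≈ -4780.8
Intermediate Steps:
V = -19043/4 (V = -¾ + ((-17*(-32))*(5*(-7)))/4 = -¾ + (544*(-35))/4 = -¾ + (¼)*(-19040) = -¾ - 4760 = -19043/4 ≈ -4760.8)
G(152, -149) + V = -20 - 19043/4 = -19123/4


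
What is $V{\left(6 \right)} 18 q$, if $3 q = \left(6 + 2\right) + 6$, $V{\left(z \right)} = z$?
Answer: $504$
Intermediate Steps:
$q = \frac{14}{3}$ ($q = \frac{\left(6 + 2\right) + 6}{3} = \frac{8 + 6}{3} = \frac{1}{3} \cdot 14 = \frac{14}{3} \approx 4.6667$)
$V{\left(6 \right)} 18 q = 6 \cdot 18 \cdot \frac{14}{3} = 108 \cdot \frac{14}{3} = 504$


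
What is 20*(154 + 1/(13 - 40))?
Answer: 83140/27 ≈ 3079.3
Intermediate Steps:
20*(154 + 1/(13 - 40)) = 20*(154 + 1/(-27)) = 20*(154 - 1/27) = 20*(4157/27) = 83140/27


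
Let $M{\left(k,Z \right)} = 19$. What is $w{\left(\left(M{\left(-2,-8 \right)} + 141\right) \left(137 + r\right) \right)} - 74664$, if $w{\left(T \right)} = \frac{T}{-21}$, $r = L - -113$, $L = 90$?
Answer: $- \frac{1622344}{21} \approx -77255.0$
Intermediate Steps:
$r = 203$ ($r = 90 - -113 = 90 + 113 = 203$)
$w{\left(T \right)} = - \frac{T}{21}$ ($w{\left(T \right)} = T \left(- \frac{1}{21}\right) = - \frac{T}{21}$)
$w{\left(\left(M{\left(-2,-8 \right)} + 141\right) \left(137 + r\right) \right)} - 74664 = - \frac{\left(19 + 141\right) \left(137 + 203\right)}{21} - 74664 = - \frac{160 \cdot 340}{21} - 74664 = \left(- \frac{1}{21}\right) 54400 - 74664 = - \frac{54400}{21} - 74664 = - \frac{1622344}{21}$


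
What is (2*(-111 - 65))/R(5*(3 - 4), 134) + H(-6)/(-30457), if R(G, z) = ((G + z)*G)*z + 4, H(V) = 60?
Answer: 2767652/1316138341 ≈ 0.0021029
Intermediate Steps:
R(G, z) = 4 + G*z*(G + z) (R(G, z) = (G*(G + z))*z + 4 = G*z*(G + z) + 4 = 4 + G*z*(G + z))
(2*(-111 - 65))/R(5*(3 - 4), 134) + H(-6)/(-30457) = (2*(-111 - 65))/(4 + (5*(3 - 4))*134**2 + 134*(5*(3 - 4))**2) + 60/(-30457) = (2*(-176))/(4 + (5*(-1))*17956 + 134*(5*(-1))**2) + 60*(-1/30457) = -352/(4 - 5*17956 + 134*(-5)**2) - 60/30457 = -352/(4 - 89780 + 134*25) - 60/30457 = -352/(4 - 89780 + 3350) - 60/30457 = -352/(-86426) - 60/30457 = -352*(-1/86426) - 60/30457 = 176/43213 - 60/30457 = 2767652/1316138341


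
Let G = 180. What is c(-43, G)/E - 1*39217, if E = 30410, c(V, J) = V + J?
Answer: -1192588833/30410 ≈ -39217.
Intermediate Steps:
c(V, J) = J + V
c(-43, G)/E - 1*39217 = (180 - 43)/30410 - 1*39217 = 137*(1/30410) - 39217 = 137/30410 - 39217 = -1192588833/30410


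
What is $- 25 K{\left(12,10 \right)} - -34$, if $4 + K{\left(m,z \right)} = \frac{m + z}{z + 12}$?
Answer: $109$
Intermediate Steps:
$K{\left(m,z \right)} = -4 + \frac{m + z}{12 + z}$ ($K{\left(m,z \right)} = -4 + \frac{m + z}{z + 12} = -4 + \frac{m + z}{12 + z}$)
$- 25 K{\left(12,10 \right)} - -34 = - 25 \frac{-48 + 12 - 30}{12 + 10} - -34 = - 25 \frac{-48 + 12 - 30}{22} + \left(-33 + 67\right) = - 25 \cdot \frac{1}{22} \left(-66\right) + 34 = \left(-25\right) \left(-3\right) + 34 = 75 + 34 = 109$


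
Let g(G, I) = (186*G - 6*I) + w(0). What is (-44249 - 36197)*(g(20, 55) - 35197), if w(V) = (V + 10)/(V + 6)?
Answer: 7675835536/3 ≈ 2.5586e+9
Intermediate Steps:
w(V) = (10 + V)/(6 + V)
g(G, I) = 5/3 - 6*I + 186*G (g(G, I) = (186*G - 6*I) + (10 + 0)/(6 + 0) = (-6*I + 186*G) + 10/6 = (-6*I + 186*G) + (⅙)*10 = (-6*I + 186*G) + 5/3 = 5/3 - 6*I + 186*G)
(-44249 - 36197)*(g(20, 55) - 35197) = (-44249 - 36197)*((5/3 - 6*55 + 186*20) - 35197) = -80446*((5/3 - 330 + 3720) - 35197) = -80446*(10175/3 - 35197) = -80446*(-95416/3) = 7675835536/3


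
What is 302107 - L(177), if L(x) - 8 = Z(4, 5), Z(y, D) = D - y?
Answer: 302098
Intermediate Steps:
L(x) = 9 (L(x) = 8 + (5 - 1*4) = 8 + (5 - 4) = 8 + 1 = 9)
302107 - L(177) = 302107 - 1*9 = 302107 - 9 = 302098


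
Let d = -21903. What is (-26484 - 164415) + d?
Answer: -212802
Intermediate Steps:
(-26484 - 164415) + d = (-26484 - 164415) - 21903 = -190899 - 21903 = -212802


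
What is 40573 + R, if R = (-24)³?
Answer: 26749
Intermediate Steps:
R = -13824
40573 + R = 40573 - 13824 = 26749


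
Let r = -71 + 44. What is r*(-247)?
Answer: 6669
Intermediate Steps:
r = -27
r*(-247) = -27*(-247) = 6669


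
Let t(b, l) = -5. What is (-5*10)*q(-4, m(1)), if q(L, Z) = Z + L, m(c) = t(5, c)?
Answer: 450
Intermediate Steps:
m(c) = -5
q(L, Z) = L + Z
(-5*10)*q(-4, m(1)) = (-5*10)*(-4 - 5) = -50*(-9) = 450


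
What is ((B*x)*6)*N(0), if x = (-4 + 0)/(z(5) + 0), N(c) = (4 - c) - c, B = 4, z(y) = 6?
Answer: -64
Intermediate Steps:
N(c) = 4 - 2*c
x = -2/3 (x = (-4 + 0)/(6 + 0) = -4/6 = -4*1/6 = -2/3 ≈ -0.66667)
((B*x)*6)*N(0) = ((4*(-2/3))*6)*(4 - 2*0) = (-8/3*6)*(4 + 0) = -16*4 = -64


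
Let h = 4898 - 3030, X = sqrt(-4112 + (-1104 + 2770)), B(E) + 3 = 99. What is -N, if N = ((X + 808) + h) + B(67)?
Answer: -2772 - I*sqrt(2446) ≈ -2772.0 - 49.457*I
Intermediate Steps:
B(E) = 96 (B(E) = -3 + 99 = 96)
X = I*sqrt(2446) (X = sqrt(-4112 + 1666) = sqrt(-2446) = I*sqrt(2446) ≈ 49.457*I)
h = 1868
N = 2772 + I*sqrt(2446) (N = ((I*sqrt(2446) + 808) + 1868) + 96 = ((808 + I*sqrt(2446)) + 1868) + 96 = (2676 + I*sqrt(2446)) + 96 = 2772 + I*sqrt(2446) ≈ 2772.0 + 49.457*I)
-N = -(2772 + I*sqrt(2446)) = -2772 - I*sqrt(2446)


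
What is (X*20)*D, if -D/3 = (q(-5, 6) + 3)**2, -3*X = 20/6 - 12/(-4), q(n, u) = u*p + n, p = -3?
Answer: 152000/3 ≈ 50667.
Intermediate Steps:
q(n, u) = n - 3*u (q(n, u) = u*(-3) + n = -3*u + n = n - 3*u)
X = -19/9 (X = -(20/6 - 12/(-4))/3 = -(20*(1/6) - 12*(-1/4))/3 = -(10/3 + 3)/3 = -1/3*19/3 = -19/9 ≈ -2.1111)
D = -1200 (D = -3*((-5 - 3*6) + 3)**2 = -3*((-5 - 18) + 3)**2 = -3*(-23 + 3)**2 = -3*(-20)**2 = -3*400 = -1200)
(X*20)*D = -19/9*20*(-1200) = -380/9*(-1200) = 152000/3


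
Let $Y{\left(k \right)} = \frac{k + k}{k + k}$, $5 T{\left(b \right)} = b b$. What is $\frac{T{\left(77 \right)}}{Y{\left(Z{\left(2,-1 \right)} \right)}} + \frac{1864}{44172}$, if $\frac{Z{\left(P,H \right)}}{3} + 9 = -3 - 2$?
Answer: $\frac{65476277}{55215} \approx 1185.8$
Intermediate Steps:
$Z{\left(P,H \right)} = -42$ ($Z{\left(P,H \right)} = -27 + 3 \left(-3 - 2\right) = -27 + 3 \left(-5\right) = -27 - 15 = -42$)
$T{\left(b \right)} = \frac{b^{2}}{5}$ ($T{\left(b \right)} = \frac{b b}{5} = \frac{b^{2}}{5}$)
$Y{\left(k \right)} = 1$ ($Y{\left(k \right)} = \frac{2 k}{2 k} = 2 k \frac{1}{2 k} = 1$)
$\frac{T{\left(77 \right)}}{Y{\left(Z{\left(2,-1 \right)} \right)}} + \frac{1864}{44172} = \frac{\frac{1}{5} \cdot 77^{2}}{1} + \frac{1864}{44172} = \frac{1}{5} \cdot 5929 \cdot 1 + 1864 \cdot \frac{1}{44172} = \frac{5929}{5} \cdot 1 + \frac{466}{11043} = \frac{5929}{5} + \frac{466}{11043} = \frac{65476277}{55215}$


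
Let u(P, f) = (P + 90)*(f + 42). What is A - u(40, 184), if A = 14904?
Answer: -14476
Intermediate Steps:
u(P, f) = (42 + f)*(90 + P) (u(P, f) = (90 + P)*(42 + f) = (42 + f)*(90 + P))
A - u(40, 184) = 14904 - (3780 + 42*40 + 90*184 + 40*184) = 14904 - (3780 + 1680 + 16560 + 7360) = 14904 - 1*29380 = 14904 - 29380 = -14476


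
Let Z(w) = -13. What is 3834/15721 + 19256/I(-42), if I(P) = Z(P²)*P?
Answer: 152408470/4291833 ≈ 35.511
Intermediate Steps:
I(P) = -13*P
3834/15721 + 19256/I(-42) = 3834/15721 + 19256/((-13*(-42))) = 3834*(1/15721) + 19256/546 = 3834/15721 + 19256*(1/546) = 3834/15721 + 9628/273 = 152408470/4291833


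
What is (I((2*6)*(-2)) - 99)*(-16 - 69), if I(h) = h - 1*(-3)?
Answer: 10200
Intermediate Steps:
I(h) = 3 + h (I(h) = h + 3 = 3 + h)
(I((2*6)*(-2)) - 99)*(-16 - 69) = ((3 + (2*6)*(-2)) - 99)*(-16 - 69) = ((3 + 12*(-2)) - 99)*(-85) = ((3 - 24) - 99)*(-85) = (-21 - 99)*(-85) = -120*(-85) = 10200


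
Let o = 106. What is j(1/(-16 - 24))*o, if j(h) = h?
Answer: -53/20 ≈ -2.6500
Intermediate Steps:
j(1/(-16 - 24))*o = 106/(-16 - 24) = 106/(-40) = -1/40*106 = -53/20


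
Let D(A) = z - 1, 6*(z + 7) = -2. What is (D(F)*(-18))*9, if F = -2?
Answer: 1350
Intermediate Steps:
z = -22/3 (z = -7 + (⅙)*(-2) = -7 - ⅓ = -22/3 ≈ -7.3333)
D(A) = -25/3 (D(A) = -22/3 - 1 = -25/3)
(D(F)*(-18))*9 = -25/3*(-18)*9 = 150*9 = 1350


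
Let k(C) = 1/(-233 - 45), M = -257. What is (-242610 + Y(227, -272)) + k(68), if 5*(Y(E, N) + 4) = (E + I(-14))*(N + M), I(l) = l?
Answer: -368557671/1390 ≈ -2.6515e+5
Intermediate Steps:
k(C) = -1/278 (k(C) = 1/(-278) = -1/278)
Y(E, N) = -4 + (-257 + N)*(-14 + E)/5 (Y(E, N) = -4 + ((E - 14)*(N - 257))/5 = -4 + ((-14 + E)*(-257 + N))/5 = -4 + ((-257 + N)*(-14 + E))/5 = -4 + (-257 + N)*(-14 + E)/5)
(-242610 + Y(227, -272)) + k(68) = (-242610 + (3578/5 - 257/5*227 - 14/5*(-272) + (⅕)*227*(-272))) - 1/278 = (-242610 + (3578/5 - 58339/5 + 3808/5 - 61744/5)) - 1/278 = (-242610 - 112697/5) - 1/278 = -1325747/5 - 1/278 = -368557671/1390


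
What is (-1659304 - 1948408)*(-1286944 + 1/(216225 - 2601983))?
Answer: 5538445717649740368/1192879 ≈ 4.6429e+12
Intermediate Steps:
(-1659304 - 1948408)*(-1286944 + 1/(216225 - 2601983)) = -3607712*(-1286944 + 1/(-2385758)) = -3607712*(-1286944 - 1/2385758) = -3607712*(-3070336943553/2385758) = 5538445717649740368/1192879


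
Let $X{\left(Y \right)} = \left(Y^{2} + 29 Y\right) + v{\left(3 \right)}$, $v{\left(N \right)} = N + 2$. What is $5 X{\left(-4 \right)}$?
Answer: $-475$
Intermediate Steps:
$v{\left(N \right)} = 2 + N$
$X{\left(Y \right)} = 5 + Y^{2} + 29 Y$ ($X{\left(Y \right)} = \left(Y^{2} + 29 Y\right) + \left(2 + 3\right) = \left(Y^{2} + 29 Y\right) + 5 = 5 + Y^{2} + 29 Y$)
$5 X{\left(-4 \right)} = 5 \left(5 + \left(-4\right)^{2} + 29 \left(-4\right)\right) = 5 \left(5 + 16 - 116\right) = 5 \left(-95\right) = -475$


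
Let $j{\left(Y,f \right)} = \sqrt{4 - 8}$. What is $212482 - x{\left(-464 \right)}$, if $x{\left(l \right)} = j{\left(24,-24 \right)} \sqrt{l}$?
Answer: $212482 + 8 \sqrt{29} \approx 2.1253 \cdot 10^{5}$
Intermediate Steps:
$j{\left(Y,f \right)} = 2 i$ ($j{\left(Y,f \right)} = \sqrt{-4} = 2 i$)
$x{\left(l \right)} = 2 i \sqrt{l}$
$212482 - x{\left(-464 \right)} = 212482 - 2 i \sqrt{-464} = 212482 - 2 i 4 i \sqrt{29} = 212482 - - 8 \sqrt{29} = 212482 + 8 \sqrt{29}$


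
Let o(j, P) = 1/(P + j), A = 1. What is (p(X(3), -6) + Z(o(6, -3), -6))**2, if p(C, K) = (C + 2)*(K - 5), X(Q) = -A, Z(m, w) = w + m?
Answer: 2500/9 ≈ 277.78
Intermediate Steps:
Z(m, w) = m + w
X(Q) = -1 (X(Q) = -1*1 = -1)
p(C, K) = (-5 + K)*(2 + C) (p(C, K) = (2 + C)*(-5 + K) = (-5 + K)*(2 + C))
(p(X(3), -6) + Z(o(6, -3), -6))**2 = ((-10 - 5*(-1) + 2*(-6) - 1*(-6)) + (1/(-3 + 6) - 6))**2 = ((-10 + 5 - 12 + 6) + (1/3 - 6))**2 = (-11 + (1/3 - 6))**2 = (-11 - 17/3)**2 = (-50/3)**2 = 2500/9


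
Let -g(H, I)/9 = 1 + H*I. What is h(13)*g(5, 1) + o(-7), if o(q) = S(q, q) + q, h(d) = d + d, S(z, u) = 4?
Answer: -1407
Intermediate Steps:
g(H, I) = -9 - 9*H*I (g(H, I) = -9*(1 + H*I) = -9 - 9*H*I)
h(d) = 2*d
o(q) = 4 + q
h(13)*g(5, 1) + o(-7) = (2*13)*(-9 - 9*5*1) + (4 - 7) = 26*(-9 - 45) - 3 = 26*(-54) - 3 = -1404 - 3 = -1407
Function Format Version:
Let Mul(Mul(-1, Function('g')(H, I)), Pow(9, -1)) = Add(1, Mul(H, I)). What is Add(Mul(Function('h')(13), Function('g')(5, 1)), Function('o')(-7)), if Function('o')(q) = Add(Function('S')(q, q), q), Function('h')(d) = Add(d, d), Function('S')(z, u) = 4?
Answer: -1407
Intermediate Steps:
Function('g')(H, I) = Add(-9, Mul(-9, H, I)) (Function('g')(H, I) = Mul(-9, Add(1, Mul(H, I))) = Add(-9, Mul(-9, H, I)))
Function('h')(d) = Mul(2, d)
Function('o')(q) = Add(4, q)
Add(Mul(Function('h')(13), Function('g')(5, 1)), Function('o')(-7)) = Add(Mul(Mul(2, 13), Add(-9, Mul(-9, 5, 1))), Add(4, -7)) = Add(Mul(26, Add(-9, -45)), -3) = Add(Mul(26, -54), -3) = Add(-1404, -3) = -1407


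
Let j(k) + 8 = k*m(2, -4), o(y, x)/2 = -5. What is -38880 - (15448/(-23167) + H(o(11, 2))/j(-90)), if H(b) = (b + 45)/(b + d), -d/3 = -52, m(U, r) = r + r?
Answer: -93631387618269/2408255984 ≈ -38879.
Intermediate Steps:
o(y, x) = -10 (o(y, x) = 2*(-5) = -10)
m(U, r) = 2*r
d = 156 (d = -3*(-52) = 156)
H(b) = (45 + b)/(156 + b) (H(b) = (b + 45)/(b + 156) = (45 + b)/(156 + b))
j(k) = -8 - 8*k (j(k) = -8 + k*(2*(-4)) = -8 + k*(-8) = -8 - 8*k)
-38880 - (15448/(-23167) + H(o(11, 2))/j(-90)) = -38880 - (15448/(-23167) + ((45 - 10)/(156 - 10))/(-8 - 8*(-90))) = -38880 - (15448*(-1/23167) + (35/146)/(-8 + 720)) = -38880 - (-15448/23167 + ((1/146)*35)/712) = -38880 - (-15448/23167 + (35/146)*(1/712)) = -38880 - (-15448/23167 + 35/103952) = -38880 - 1*(-1605039651/2408255984) = -38880 + 1605039651/2408255984 = -93631387618269/2408255984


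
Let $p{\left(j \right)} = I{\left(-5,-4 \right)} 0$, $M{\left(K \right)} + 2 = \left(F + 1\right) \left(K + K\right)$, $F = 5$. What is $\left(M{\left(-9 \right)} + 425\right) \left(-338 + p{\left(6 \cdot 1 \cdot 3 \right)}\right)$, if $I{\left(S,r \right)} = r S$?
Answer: $-106470$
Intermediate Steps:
$I{\left(S,r \right)} = S r$
$M{\left(K \right)} = -2 + 12 K$ ($M{\left(K \right)} = -2 + \left(5 + 1\right) \left(K + K\right) = -2 + 6 \cdot 2 K = -2 + 12 K$)
$p{\left(j \right)} = 0$ ($p{\left(j \right)} = \left(-5\right) \left(-4\right) 0 = 20 \cdot 0 = 0$)
$\left(M{\left(-9 \right)} + 425\right) \left(-338 + p{\left(6 \cdot 1 \cdot 3 \right)}\right) = \left(\left(-2 + 12 \left(-9\right)\right) + 425\right) \left(-338 + 0\right) = \left(\left(-2 - 108\right) + 425\right) \left(-338\right) = \left(-110 + 425\right) \left(-338\right) = 315 \left(-338\right) = -106470$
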